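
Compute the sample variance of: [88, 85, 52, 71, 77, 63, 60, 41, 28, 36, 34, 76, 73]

412.7308

Step 1: Compute the mean: (88 + 85 + 52 + 71 + 77 + 63 + 60 + 41 + 28 + 36 + 34 + 76 + 73) / 13 = 60.3077
Step 2: Compute squared deviations from the mean:
  (88 - 60.3077)^2 = 766.8639
  (85 - 60.3077)^2 = 609.7101
  (52 - 60.3077)^2 = 69.0178
  (71 - 60.3077)^2 = 114.3254
  (77 - 60.3077)^2 = 278.6331
  (63 - 60.3077)^2 = 7.2485
  (60 - 60.3077)^2 = 0.0947
  (41 - 60.3077)^2 = 372.787
  (28 - 60.3077)^2 = 1043.787
  (36 - 60.3077)^2 = 590.8639
  (34 - 60.3077)^2 = 692.0947
  (76 - 60.3077)^2 = 246.2485
  (73 - 60.3077)^2 = 161.0947
Step 3: Sum of squared deviations = 4952.7692
Step 4: Sample variance = 4952.7692 / 12 = 412.7308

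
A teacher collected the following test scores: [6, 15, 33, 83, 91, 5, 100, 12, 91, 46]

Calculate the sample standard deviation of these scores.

39.2338

Step 1: Compute the mean: 48.2
Step 2: Sum of squared deviations from the mean: 13853.6
Step 3: Sample variance = 13853.6 / 9 = 1539.2889
Step 4: Standard deviation = sqrt(1539.2889) = 39.2338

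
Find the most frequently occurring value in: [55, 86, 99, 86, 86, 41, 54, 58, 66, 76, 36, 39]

86

Step 1: Count the frequency of each value:
  36: appears 1 time(s)
  39: appears 1 time(s)
  41: appears 1 time(s)
  54: appears 1 time(s)
  55: appears 1 time(s)
  58: appears 1 time(s)
  66: appears 1 time(s)
  76: appears 1 time(s)
  86: appears 3 time(s)
  99: appears 1 time(s)
Step 2: The value 86 appears most frequently (3 times).
Step 3: Mode = 86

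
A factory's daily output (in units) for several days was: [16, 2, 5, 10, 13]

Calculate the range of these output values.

14

Step 1: Identify the maximum value: max = 16
Step 2: Identify the minimum value: min = 2
Step 3: Range = max - min = 16 - 2 = 14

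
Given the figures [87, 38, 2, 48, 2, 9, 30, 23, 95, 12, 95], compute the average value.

40.0909

Step 1: Sum all values: 87 + 38 + 2 + 48 + 2 + 9 + 30 + 23 + 95 + 12 + 95 = 441
Step 2: Count the number of values: n = 11
Step 3: Mean = sum / n = 441 / 11 = 40.0909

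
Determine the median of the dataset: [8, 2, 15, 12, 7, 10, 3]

8

Step 1: Sort the data in ascending order: [2, 3, 7, 8, 10, 12, 15]
Step 2: The number of values is n = 7.
Step 3: Since n is odd, the median is the middle value at position 4: 8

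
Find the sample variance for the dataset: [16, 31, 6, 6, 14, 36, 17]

133.6667

Step 1: Compute the mean: (16 + 31 + 6 + 6 + 14 + 36 + 17) / 7 = 18
Step 2: Compute squared deviations from the mean:
  (16 - 18)^2 = 4
  (31 - 18)^2 = 169
  (6 - 18)^2 = 144
  (6 - 18)^2 = 144
  (14 - 18)^2 = 16
  (36 - 18)^2 = 324
  (17 - 18)^2 = 1
Step 3: Sum of squared deviations = 802
Step 4: Sample variance = 802 / 6 = 133.6667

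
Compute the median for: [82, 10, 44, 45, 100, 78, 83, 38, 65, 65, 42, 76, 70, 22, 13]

65

Step 1: Sort the data in ascending order: [10, 13, 22, 38, 42, 44, 45, 65, 65, 70, 76, 78, 82, 83, 100]
Step 2: The number of values is n = 15.
Step 3: Since n is odd, the median is the middle value at position 8: 65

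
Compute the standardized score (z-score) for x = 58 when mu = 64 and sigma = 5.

-1.2

Step 1: Recall the z-score formula: z = (x - mu) / sigma
Step 2: Substitute values: z = (58 - 64) / 5
Step 3: z = -6 / 5 = -1.2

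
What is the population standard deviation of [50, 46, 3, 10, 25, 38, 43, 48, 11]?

17.4044

Step 1: Compute the mean: 30.4444
Step 2: Sum of squared deviations from the mean: 2726.2222
Step 3: Population variance = 2726.2222 / 9 = 302.9136
Step 4: Standard deviation = sqrt(302.9136) = 17.4044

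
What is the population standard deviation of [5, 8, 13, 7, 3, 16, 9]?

4.165

Step 1: Compute the mean: 8.7143
Step 2: Sum of squared deviations from the mean: 121.4286
Step 3: Population variance = 121.4286 / 7 = 17.3469
Step 4: Standard deviation = sqrt(17.3469) = 4.165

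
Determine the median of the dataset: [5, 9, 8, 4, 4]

5

Step 1: Sort the data in ascending order: [4, 4, 5, 8, 9]
Step 2: The number of values is n = 5.
Step 3: Since n is odd, the median is the middle value at position 3: 5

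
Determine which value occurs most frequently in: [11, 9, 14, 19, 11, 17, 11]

11

Step 1: Count the frequency of each value:
  9: appears 1 time(s)
  11: appears 3 time(s)
  14: appears 1 time(s)
  17: appears 1 time(s)
  19: appears 1 time(s)
Step 2: The value 11 appears most frequently (3 times).
Step 3: Mode = 11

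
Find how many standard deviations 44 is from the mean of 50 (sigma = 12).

-0.5

Step 1: Recall the z-score formula: z = (x - mu) / sigma
Step 2: Substitute values: z = (44 - 50) / 12
Step 3: z = -6 / 12 = -0.5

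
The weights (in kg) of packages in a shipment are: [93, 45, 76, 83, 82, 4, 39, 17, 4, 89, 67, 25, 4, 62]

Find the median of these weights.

53.5

Step 1: Sort the data in ascending order: [4, 4, 4, 17, 25, 39, 45, 62, 67, 76, 82, 83, 89, 93]
Step 2: The number of values is n = 14.
Step 3: Since n is even, the median is the average of positions 7 and 8:
  Median = (45 + 62) / 2 = 53.5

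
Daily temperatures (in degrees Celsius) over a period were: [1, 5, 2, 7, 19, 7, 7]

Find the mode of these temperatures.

7

Step 1: Count the frequency of each value:
  1: appears 1 time(s)
  2: appears 1 time(s)
  5: appears 1 time(s)
  7: appears 3 time(s)
  19: appears 1 time(s)
Step 2: The value 7 appears most frequently (3 times).
Step 3: Mode = 7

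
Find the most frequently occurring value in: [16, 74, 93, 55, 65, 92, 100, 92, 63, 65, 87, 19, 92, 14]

92

Step 1: Count the frequency of each value:
  14: appears 1 time(s)
  16: appears 1 time(s)
  19: appears 1 time(s)
  55: appears 1 time(s)
  63: appears 1 time(s)
  65: appears 2 time(s)
  74: appears 1 time(s)
  87: appears 1 time(s)
  92: appears 3 time(s)
  93: appears 1 time(s)
  100: appears 1 time(s)
Step 2: The value 92 appears most frequently (3 times).
Step 3: Mode = 92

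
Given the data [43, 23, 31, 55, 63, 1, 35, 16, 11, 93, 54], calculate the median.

35

Step 1: Sort the data in ascending order: [1, 11, 16, 23, 31, 35, 43, 54, 55, 63, 93]
Step 2: The number of values is n = 11.
Step 3: Since n is odd, the median is the middle value at position 6: 35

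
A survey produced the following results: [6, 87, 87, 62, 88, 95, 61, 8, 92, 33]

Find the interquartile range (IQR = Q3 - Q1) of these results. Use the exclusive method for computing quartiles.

62.25

Step 1: Sort the data: [6, 8, 33, 61, 62, 87, 87, 88, 92, 95]
Step 2: n = 10
Step 3: Using the exclusive quartile method:
  Q1 = 26.75
  Q2 (median) = 74.5
  Q3 = 89
  IQR = Q3 - Q1 = 89 - 26.75 = 62.25
Step 4: IQR = 62.25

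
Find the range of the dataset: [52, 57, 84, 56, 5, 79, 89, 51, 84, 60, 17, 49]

84

Step 1: Identify the maximum value: max = 89
Step 2: Identify the minimum value: min = 5
Step 3: Range = max - min = 89 - 5 = 84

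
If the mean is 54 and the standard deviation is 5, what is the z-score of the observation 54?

0

Step 1: Recall the z-score formula: z = (x - mu) / sigma
Step 2: Substitute values: z = (54 - 54) / 5
Step 3: z = 0 / 5 = 0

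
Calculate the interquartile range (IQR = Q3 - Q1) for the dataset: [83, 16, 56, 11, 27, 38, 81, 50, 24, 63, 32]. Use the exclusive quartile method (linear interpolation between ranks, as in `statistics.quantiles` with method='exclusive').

39

Step 1: Sort the data: [11, 16, 24, 27, 32, 38, 50, 56, 63, 81, 83]
Step 2: n = 11
Step 3: Using the exclusive quartile method:
  Q1 = 24
  Q2 (median) = 38
  Q3 = 63
  IQR = Q3 - Q1 = 63 - 24 = 39
Step 4: IQR = 39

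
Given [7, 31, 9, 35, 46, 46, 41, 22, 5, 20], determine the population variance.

227.36

Step 1: Compute the mean: (7 + 31 + 9 + 35 + 46 + 46 + 41 + 22 + 5 + 20) / 10 = 26.2
Step 2: Compute squared deviations from the mean:
  (7 - 26.2)^2 = 368.64
  (31 - 26.2)^2 = 23.04
  (9 - 26.2)^2 = 295.84
  (35 - 26.2)^2 = 77.44
  (46 - 26.2)^2 = 392.04
  (46 - 26.2)^2 = 392.04
  (41 - 26.2)^2 = 219.04
  (22 - 26.2)^2 = 17.64
  (5 - 26.2)^2 = 449.44
  (20 - 26.2)^2 = 38.44
Step 3: Sum of squared deviations = 2273.6
Step 4: Population variance = 2273.6 / 10 = 227.36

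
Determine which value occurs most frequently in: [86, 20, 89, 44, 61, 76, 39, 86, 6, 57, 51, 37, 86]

86

Step 1: Count the frequency of each value:
  6: appears 1 time(s)
  20: appears 1 time(s)
  37: appears 1 time(s)
  39: appears 1 time(s)
  44: appears 1 time(s)
  51: appears 1 time(s)
  57: appears 1 time(s)
  61: appears 1 time(s)
  76: appears 1 time(s)
  86: appears 3 time(s)
  89: appears 1 time(s)
Step 2: The value 86 appears most frequently (3 times).
Step 3: Mode = 86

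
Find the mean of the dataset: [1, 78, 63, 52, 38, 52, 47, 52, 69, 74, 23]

49.9091

Step 1: Sum all values: 1 + 78 + 63 + 52 + 38 + 52 + 47 + 52 + 69 + 74 + 23 = 549
Step 2: Count the number of values: n = 11
Step 3: Mean = sum / n = 549 / 11 = 49.9091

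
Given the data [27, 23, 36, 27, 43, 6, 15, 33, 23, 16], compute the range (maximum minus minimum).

37

Step 1: Identify the maximum value: max = 43
Step 2: Identify the minimum value: min = 6
Step 3: Range = max - min = 43 - 6 = 37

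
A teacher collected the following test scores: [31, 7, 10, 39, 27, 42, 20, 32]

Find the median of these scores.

29

Step 1: Sort the data in ascending order: [7, 10, 20, 27, 31, 32, 39, 42]
Step 2: The number of values is n = 8.
Step 3: Since n is even, the median is the average of positions 4 and 5:
  Median = (27 + 31) / 2 = 29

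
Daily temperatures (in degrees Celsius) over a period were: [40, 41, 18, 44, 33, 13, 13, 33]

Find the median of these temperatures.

33

Step 1: Sort the data in ascending order: [13, 13, 18, 33, 33, 40, 41, 44]
Step 2: The number of values is n = 8.
Step 3: Since n is even, the median is the average of positions 4 and 5:
  Median = (33 + 33) / 2 = 33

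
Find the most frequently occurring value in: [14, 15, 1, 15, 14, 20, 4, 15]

15

Step 1: Count the frequency of each value:
  1: appears 1 time(s)
  4: appears 1 time(s)
  14: appears 2 time(s)
  15: appears 3 time(s)
  20: appears 1 time(s)
Step 2: The value 15 appears most frequently (3 times).
Step 3: Mode = 15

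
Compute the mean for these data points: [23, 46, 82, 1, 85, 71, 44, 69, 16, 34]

47.1

Step 1: Sum all values: 23 + 46 + 82 + 1 + 85 + 71 + 44 + 69 + 16 + 34 = 471
Step 2: Count the number of values: n = 10
Step 3: Mean = sum / n = 471 / 10 = 47.1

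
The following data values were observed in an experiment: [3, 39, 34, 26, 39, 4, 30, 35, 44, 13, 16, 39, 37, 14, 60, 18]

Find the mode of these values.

39

Step 1: Count the frequency of each value:
  3: appears 1 time(s)
  4: appears 1 time(s)
  13: appears 1 time(s)
  14: appears 1 time(s)
  16: appears 1 time(s)
  18: appears 1 time(s)
  26: appears 1 time(s)
  30: appears 1 time(s)
  34: appears 1 time(s)
  35: appears 1 time(s)
  37: appears 1 time(s)
  39: appears 3 time(s)
  44: appears 1 time(s)
  60: appears 1 time(s)
Step 2: The value 39 appears most frequently (3 times).
Step 3: Mode = 39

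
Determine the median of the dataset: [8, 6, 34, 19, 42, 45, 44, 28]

31

Step 1: Sort the data in ascending order: [6, 8, 19, 28, 34, 42, 44, 45]
Step 2: The number of values is n = 8.
Step 3: Since n is even, the median is the average of positions 4 and 5:
  Median = (28 + 34) / 2 = 31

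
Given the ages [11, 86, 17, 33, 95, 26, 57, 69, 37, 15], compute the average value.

44.6

Step 1: Sum all values: 11 + 86 + 17 + 33 + 95 + 26 + 57 + 69 + 37 + 15 = 446
Step 2: Count the number of values: n = 10
Step 3: Mean = sum / n = 446 / 10 = 44.6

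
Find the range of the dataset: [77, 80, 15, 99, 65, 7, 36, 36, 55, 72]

92

Step 1: Identify the maximum value: max = 99
Step 2: Identify the minimum value: min = 7
Step 3: Range = max - min = 99 - 7 = 92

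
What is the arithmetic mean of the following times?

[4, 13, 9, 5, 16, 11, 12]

10

Step 1: Sum all values: 4 + 13 + 9 + 5 + 16 + 11 + 12 = 70
Step 2: Count the number of values: n = 7
Step 3: Mean = sum / n = 70 / 7 = 10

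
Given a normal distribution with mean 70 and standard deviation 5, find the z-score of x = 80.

2

Step 1: Recall the z-score formula: z = (x - mu) / sigma
Step 2: Substitute values: z = (80 - 70) / 5
Step 3: z = 10 / 5 = 2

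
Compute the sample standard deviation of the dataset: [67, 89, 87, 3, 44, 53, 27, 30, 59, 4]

30.5907

Step 1: Compute the mean: 46.3
Step 2: Sum of squared deviations from the mean: 8422.1
Step 3: Sample variance = 8422.1 / 9 = 935.7889
Step 4: Standard deviation = sqrt(935.7889) = 30.5907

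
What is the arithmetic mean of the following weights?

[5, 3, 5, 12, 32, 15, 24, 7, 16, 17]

13.6

Step 1: Sum all values: 5 + 3 + 5 + 12 + 32 + 15 + 24 + 7 + 16 + 17 = 136
Step 2: Count the number of values: n = 10
Step 3: Mean = sum / n = 136 / 10 = 13.6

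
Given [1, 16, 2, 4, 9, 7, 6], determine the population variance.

21.9592

Step 1: Compute the mean: (1 + 16 + 2 + 4 + 9 + 7 + 6) / 7 = 6.4286
Step 2: Compute squared deviations from the mean:
  (1 - 6.4286)^2 = 29.4694
  (16 - 6.4286)^2 = 91.6122
  (2 - 6.4286)^2 = 19.6122
  (4 - 6.4286)^2 = 5.898
  (9 - 6.4286)^2 = 6.6122
  (7 - 6.4286)^2 = 0.3265
  (6 - 6.4286)^2 = 0.1837
Step 3: Sum of squared deviations = 153.7143
Step 4: Population variance = 153.7143 / 7 = 21.9592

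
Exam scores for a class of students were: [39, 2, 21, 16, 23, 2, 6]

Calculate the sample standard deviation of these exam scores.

13.5013

Step 1: Compute the mean: 15.5714
Step 2: Sum of squared deviations from the mean: 1093.7143
Step 3: Sample variance = 1093.7143 / 6 = 182.2857
Step 4: Standard deviation = sqrt(182.2857) = 13.5013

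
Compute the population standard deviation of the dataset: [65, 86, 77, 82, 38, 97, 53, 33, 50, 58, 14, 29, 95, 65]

24.692

Step 1: Compute the mean: 60.1429
Step 2: Sum of squared deviations from the mean: 8535.7143
Step 3: Population variance = 8535.7143 / 14 = 609.6939
Step 4: Standard deviation = sqrt(609.6939) = 24.692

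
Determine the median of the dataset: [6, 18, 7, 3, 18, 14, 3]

7

Step 1: Sort the data in ascending order: [3, 3, 6, 7, 14, 18, 18]
Step 2: The number of values is n = 7.
Step 3: Since n is odd, the median is the middle value at position 4: 7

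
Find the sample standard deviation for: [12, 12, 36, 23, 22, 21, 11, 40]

10.9732

Step 1: Compute the mean: 22.125
Step 2: Sum of squared deviations from the mean: 842.875
Step 3: Sample variance = 842.875 / 7 = 120.4107
Step 4: Standard deviation = sqrt(120.4107) = 10.9732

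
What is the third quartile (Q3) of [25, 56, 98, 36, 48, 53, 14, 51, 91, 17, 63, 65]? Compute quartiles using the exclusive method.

64.5

Step 1: Sort the data: [14, 17, 25, 36, 48, 51, 53, 56, 63, 65, 91, 98]
Step 2: n = 12
Step 3: Using the exclusive quartile method:
  Q1 = 27.75
  Q2 (median) = 52
  Q3 = 64.5
  IQR = Q3 - Q1 = 64.5 - 27.75 = 36.75
Step 4: Q3 = 64.5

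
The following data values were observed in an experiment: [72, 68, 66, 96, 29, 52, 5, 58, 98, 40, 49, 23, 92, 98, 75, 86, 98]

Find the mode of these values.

98

Step 1: Count the frequency of each value:
  5: appears 1 time(s)
  23: appears 1 time(s)
  29: appears 1 time(s)
  40: appears 1 time(s)
  49: appears 1 time(s)
  52: appears 1 time(s)
  58: appears 1 time(s)
  66: appears 1 time(s)
  68: appears 1 time(s)
  72: appears 1 time(s)
  75: appears 1 time(s)
  86: appears 1 time(s)
  92: appears 1 time(s)
  96: appears 1 time(s)
  98: appears 3 time(s)
Step 2: The value 98 appears most frequently (3 times).
Step 3: Mode = 98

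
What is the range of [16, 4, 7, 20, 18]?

16

Step 1: Identify the maximum value: max = 20
Step 2: Identify the minimum value: min = 4
Step 3: Range = max - min = 20 - 4 = 16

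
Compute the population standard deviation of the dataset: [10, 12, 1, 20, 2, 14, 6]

6.2954

Step 1: Compute the mean: 9.2857
Step 2: Sum of squared deviations from the mean: 277.4286
Step 3: Population variance = 277.4286 / 7 = 39.6327
Step 4: Standard deviation = sqrt(39.6327) = 6.2954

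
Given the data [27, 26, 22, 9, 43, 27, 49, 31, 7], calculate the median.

27

Step 1: Sort the data in ascending order: [7, 9, 22, 26, 27, 27, 31, 43, 49]
Step 2: The number of values is n = 9.
Step 3: Since n is odd, the median is the middle value at position 5: 27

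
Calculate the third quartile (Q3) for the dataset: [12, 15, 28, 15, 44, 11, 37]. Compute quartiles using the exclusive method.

37

Step 1: Sort the data: [11, 12, 15, 15, 28, 37, 44]
Step 2: n = 7
Step 3: Using the exclusive quartile method:
  Q1 = 12
  Q2 (median) = 15
  Q3 = 37
  IQR = Q3 - Q1 = 37 - 12 = 25
Step 4: Q3 = 37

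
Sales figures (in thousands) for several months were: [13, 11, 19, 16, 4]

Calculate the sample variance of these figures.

32.3

Step 1: Compute the mean: (13 + 11 + 19 + 16 + 4) / 5 = 12.6
Step 2: Compute squared deviations from the mean:
  (13 - 12.6)^2 = 0.16
  (11 - 12.6)^2 = 2.56
  (19 - 12.6)^2 = 40.96
  (16 - 12.6)^2 = 11.56
  (4 - 12.6)^2 = 73.96
Step 3: Sum of squared deviations = 129.2
Step 4: Sample variance = 129.2 / 4 = 32.3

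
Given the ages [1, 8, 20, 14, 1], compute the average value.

8.8

Step 1: Sum all values: 1 + 8 + 20 + 14 + 1 = 44
Step 2: Count the number of values: n = 5
Step 3: Mean = sum / n = 44 / 5 = 8.8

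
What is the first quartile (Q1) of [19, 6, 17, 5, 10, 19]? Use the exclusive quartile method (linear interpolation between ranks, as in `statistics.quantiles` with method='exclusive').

5.75

Step 1: Sort the data: [5, 6, 10, 17, 19, 19]
Step 2: n = 6
Step 3: Using the exclusive quartile method:
  Q1 = 5.75
  Q2 (median) = 13.5
  Q3 = 19
  IQR = Q3 - Q1 = 19 - 5.75 = 13.25
Step 4: Q1 = 5.75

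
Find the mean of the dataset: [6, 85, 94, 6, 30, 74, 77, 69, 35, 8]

48.4

Step 1: Sum all values: 6 + 85 + 94 + 6 + 30 + 74 + 77 + 69 + 35 + 8 = 484
Step 2: Count the number of values: n = 10
Step 3: Mean = sum / n = 484 / 10 = 48.4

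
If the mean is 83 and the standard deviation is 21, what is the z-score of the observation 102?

0.9048

Step 1: Recall the z-score formula: z = (x - mu) / sigma
Step 2: Substitute values: z = (102 - 83) / 21
Step 3: z = 19 / 21 = 0.9048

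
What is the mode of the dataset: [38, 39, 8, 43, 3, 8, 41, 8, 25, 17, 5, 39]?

8

Step 1: Count the frequency of each value:
  3: appears 1 time(s)
  5: appears 1 time(s)
  8: appears 3 time(s)
  17: appears 1 time(s)
  25: appears 1 time(s)
  38: appears 1 time(s)
  39: appears 2 time(s)
  41: appears 1 time(s)
  43: appears 1 time(s)
Step 2: The value 8 appears most frequently (3 times).
Step 3: Mode = 8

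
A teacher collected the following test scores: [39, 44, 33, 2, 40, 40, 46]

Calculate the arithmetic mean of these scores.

34.8571

Step 1: Sum all values: 39 + 44 + 33 + 2 + 40 + 40 + 46 = 244
Step 2: Count the number of values: n = 7
Step 3: Mean = sum / n = 244 / 7 = 34.8571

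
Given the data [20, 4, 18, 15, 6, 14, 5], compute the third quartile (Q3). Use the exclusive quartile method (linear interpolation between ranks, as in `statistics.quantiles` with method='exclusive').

18

Step 1: Sort the data: [4, 5, 6, 14, 15, 18, 20]
Step 2: n = 7
Step 3: Using the exclusive quartile method:
  Q1 = 5
  Q2 (median) = 14
  Q3 = 18
  IQR = Q3 - Q1 = 18 - 5 = 13
Step 4: Q3 = 18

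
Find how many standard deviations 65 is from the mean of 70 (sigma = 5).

-1

Step 1: Recall the z-score formula: z = (x - mu) / sigma
Step 2: Substitute values: z = (65 - 70) / 5
Step 3: z = -5 / 5 = -1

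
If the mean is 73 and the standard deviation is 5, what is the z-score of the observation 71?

-0.4

Step 1: Recall the z-score formula: z = (x - mu) / sigma
Step 2: Substitute values: z = (71 - 73) / 5
Step 3: z = -2 / 5 = -0.4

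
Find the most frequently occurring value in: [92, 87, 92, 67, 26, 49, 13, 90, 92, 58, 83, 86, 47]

92

Step 1: Count the frequency of each value:
  13: appears 1 time(s)
  26: appears 1 time(s)
  47: appears 1 time(s)
  49: appears 1 time(s)
  58: appears 1 time(s)
  67: appears 1 time(s)
  83: appears 1 time(s)
  86: appears 1 time(s)
  87: appears 1 time(s)
  90: appears 1 time(s)
  92: appears 3 time(s)
Step 2: The value 92 appears most frequently (3 times).
Step 3: Mode = 92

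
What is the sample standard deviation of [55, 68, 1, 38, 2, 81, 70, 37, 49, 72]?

28.1664

Step 1: Compute the mean: 47.3
Step 2: Sum of squared deviations from the mean: 7140.1
Step 3: Sample variance = 7140.1 / 9 = 793.3444
Step 4: Standard deviation = sqrt(793.3444) = 28.1664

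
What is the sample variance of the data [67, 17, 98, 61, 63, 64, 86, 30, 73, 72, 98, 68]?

570.0833

Step 1: Compute the mean: (67 + 17 + 98 + 61 + 63 + 64 + 86 + 30 + 73 + 72 + 98 + 68) / 12 = 66.4167
Step 2: Compute squared deviations from the mean:
  (67 - 66.4167)^2 = 0.3403
  (17 - 66.4167)^2 = 2442.0069
  (98 - 66.4167)^2 = 997.5069
  (61 - 66.4167)^2 = 29.3403
  (63 - 66.4167)^2 = 11.6736
  (64 - 66.4167)^2 = 5.8403
  (86 - 66.4167)^2 = 383.5069
  (30 - 66.4167)^2 = 1326.1736
  (73 - 66.4167)^2 = 43.3403
  (72 - 66.4167)^2 = 31.1736
  (98 - 66.4167)^2 = 997.5069
  (68 - 66.4167)^2 = 2.5069
Step 3: Sum of squared deviations = 6270.9167
Step 4: Sample variance = 6270.9167 / 11 = 570.0833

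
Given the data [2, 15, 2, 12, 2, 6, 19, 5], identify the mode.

2

Step 1: Count the frequency of each value:
  2: appears 3 time(s)
  5: appears 1 time(s)
  6: appears 1 time(s)
  12: appears 1 time(s)
  15: appears 1 time(s)
  19: appears 1 time(s)
Step 2: The value 2 appears most frequently (3 times).
Step 3: Mode = 2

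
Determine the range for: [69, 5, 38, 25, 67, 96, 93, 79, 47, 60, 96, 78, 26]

91

Step 1: Identify the maximum value: max = 96
Step 2: Identify the minimum value: min = 5
Step 3: Range = max - min = 96 - 5 = 91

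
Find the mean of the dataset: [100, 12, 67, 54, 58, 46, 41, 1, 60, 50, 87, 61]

53.0833

Step 1: Sum all values: 100 + 12 + 67 + 54 + 58 + 46 + 41 + 1 + 60 + 50 + 87 + 61 = 637
Step 2: Count the number of values: n = 12
Step 3: Mean = sum / n = 637 / 12 = 53.0833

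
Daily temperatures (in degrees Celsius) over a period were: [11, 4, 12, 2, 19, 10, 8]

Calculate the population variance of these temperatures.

26.8163

Step 1: Compute the mean: (11 + 4 + 12 + 2 + 19 + 10 + 8) / 7 = 9.4286
Step 2: Compute squared deviations from the mean:
  (11 - 9.4286)^2 = 2.4694
  (4 - 9.4286)^2 = 29.4694
  (12 - 9.4286)^2 = 6.6122
  (2 - 9.4286)^2 = 55.1837
  (19 - 9.4286)^2 = 91.6122
  (10 - 9.4286)^2 = 0.3265
  (8 - 9.4286)^2 = 2.0408
Step 3: Sum of squared deviations = 187.7143
Step 4: Population variance = 187.7143 / 7 = 26.8163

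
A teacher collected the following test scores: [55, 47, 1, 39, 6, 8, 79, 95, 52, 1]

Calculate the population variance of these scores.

1015.81

Step 1: Compute the mean: (55 + 47 + 1 + 39 + 6 + 8 + 79 + 95 + 52 + 1) / 10 = 38.3
Step 2: Compute squared deviations from the mean:
  (55 - 38.3)^2 = 278.89
  (47 - 38.3)^2 = 75.69
  (1 - 38.3)^2 = 1391.29
  (39 - 38.3)^2 = 0.49
  (6 - 38.3)^2 = 1043.29
  (8 - 38.3)^2 = 918.09
  (79 - 38.3)^2 = 1656.49
  (95 - 38.3)^2 = 3214.89
  (52 - 38.3)^2 = 187.69
  (1 - 38.3)^2 = 1391.29
Step 3: Sum of squared deviations = 10158.1
Step 4: Population variance = 10158.1 / 10 = 1015.81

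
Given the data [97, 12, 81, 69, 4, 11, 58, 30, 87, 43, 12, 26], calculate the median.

36.5

Step 1: Sort the data in ascending order: [4, 11, 12, 12, 26, 30, 43, 58, 69, 81, 87, 97]
Step 2: The number of values is n = 12.
Step 3: Since n is even, the median is the average of positions 6 and 7:
  Median = (30 + 43) / 2 = 36.5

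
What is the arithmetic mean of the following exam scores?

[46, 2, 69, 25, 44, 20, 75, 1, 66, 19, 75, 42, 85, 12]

41.5

Step 1: Sum all values: 46 + 2 + 69 + 25 + 44 + 20 + 75 + 1 + 66 + 19 + 75 + 42 + 85 + 12 = 581
Step 2: Count the number of values: n = 14
Step 3: Mean = sum / n = 581 / 14 = 41.5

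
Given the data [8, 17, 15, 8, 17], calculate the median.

15

Step 1: Sort the data in ascending order: [8, 8, 15, 17, 17]
Step 2: The number of values is n = 5.
Step 3: Since n is odd, the median is the middle value at position 3: 15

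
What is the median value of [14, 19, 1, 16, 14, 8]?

14

Step 1: Sort the data in ascending order: [1, 8, 14, 14, 16, 19]
Step 2: The number of values is n = 6.
Step 3: Since n is even, the median is the average of positions 3 and 4:
  Median = (14 + 14) / 2 = 14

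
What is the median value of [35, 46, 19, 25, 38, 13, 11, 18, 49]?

25

Step 1: Sort the data in ascending order: [11, 13, 18, 19, 25, 35, 38, 46, 49]
Step 2: The number of values is n = 9.
Step 3: Since n is odd, the median is the middle value at position 5: 25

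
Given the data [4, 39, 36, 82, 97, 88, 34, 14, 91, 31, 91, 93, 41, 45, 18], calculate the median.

41

Step 1: Sort the data in ascending order: [4, 14, 18, 31, 34, 36, 39, 41, 45, 82, 88, 91, 91, 93, 97]
Step 2: The number of values is n = 15.
Step 3: Since n is odd, the median is the middle value at position 8: 41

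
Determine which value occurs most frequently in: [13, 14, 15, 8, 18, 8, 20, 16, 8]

8

Step 1: Count the frequency of each value:
  8: appears 3 time(s)
  13: appears 1 time(s)
  14: appears 1 time(s)
  15: appears 1 time(s)
  16: appears 1 time(s)
  18: appears 1 time(s)
  20: appears 1 time(s)
Step 2: The value 8 appears most frequently (3 times).
Step 3: Mode = 8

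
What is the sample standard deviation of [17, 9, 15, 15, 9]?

3.7417

Step 1: Compute the mean: 13
Step 2: Sum of squared deviations from the mean: 56
Step 3: Sample variance = 56 / 4 = 14
Step 4: Standard deviation = sqrt(14) = 3.7417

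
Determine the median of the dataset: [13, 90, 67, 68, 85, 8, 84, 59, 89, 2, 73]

68

Step 1: Sort the data in ascending order: [2, 8, 13, 59, 67, 68, 73, 84, 85, 89, 90]
Step 2: The number of values is n = 11.
Step 3: Since n is odd, the median is the middle value at position 6: 68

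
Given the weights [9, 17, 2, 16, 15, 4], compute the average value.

10.5

Step 1: Sum all values: 9 + 17 + 2 + 16 + 15 + 4 = 63
Step 2: Count the number of values: n = 6
Step 3: Mean = sum / n = 63 / 6 = 10.5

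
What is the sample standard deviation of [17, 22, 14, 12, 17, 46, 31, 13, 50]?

14.4568

Step 1: Compute the mean: 24.6667
Step 2: Sum of squared deviations from the mean: 1672
Step 3: Sample variance = 1672 / 8 = 209
Step 4: Standard deviation = sqrt(209) = 14.4568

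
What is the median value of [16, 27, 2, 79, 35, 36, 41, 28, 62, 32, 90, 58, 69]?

36

Step 1: Sort the data in ascending order: [2, 16, 27, 28, 32, 35, 36, 41, 58, 62, 69, 79, 90]
Step 2: The number of values is n = 13.
Step 3: Since n is odd, the median is the middle value at position 7: 36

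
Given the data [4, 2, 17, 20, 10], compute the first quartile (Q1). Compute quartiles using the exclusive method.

3

Step 1: Sort the data: [2, 4, 10, 17, 20]
Step 2: n = 5
Step 3: Using the exclusive quartile method:
  Q1 = 3
  Q2 (median) = 10
  Q3 = 18.5
  IQR = Q3 - Q1 = 18.5 - 3 = 15.5
Step 4: Q1 = 3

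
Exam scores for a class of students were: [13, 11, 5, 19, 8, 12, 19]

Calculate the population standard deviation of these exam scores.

4.8361

Step 1: Compute the mean: 12.4286
Step 2: Sum of squared deviations from the mean: 163.7143
Step 3: Population variance = 163.7143 / 7 = 23.3878
Step 4: Standard deviation = sqrt(23.3878) = 4.8361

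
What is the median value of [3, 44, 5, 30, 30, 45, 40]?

30

Step 1: Sort the data in ascending order: [3, 5, 30, 30, 40, 44, 45]
Step 2: The number of values is n = 7.
Step 3: Since n is odd, the median is the middle value at position 4: 30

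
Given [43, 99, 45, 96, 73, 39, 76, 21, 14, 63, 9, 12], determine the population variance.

944.9722

Step 1: Compute the mean: (43 + 99 + 45 + 96 + 73 + 39 + 76 + 21 + 14 + 63 + 9 + 12) / 12 = 49.1667
Step 2: Compute squared deviations from the mean:
  (43 - 49.1667)^2 = 38.0278
  (99 - 49.1667)^2 = 2483.3611
  (45 - 49.1667)^2 = 17.3611
  (96 - 49.1667)^2 = 2193.3611
  (73 - 49.1667)^2 = 568.0278
  (39 - 49.1667)^2 = 103.3611
  (76 - 49.1667)^2 = 720.0278
  (21 - 49.1667)^2 = 793.3611
  (14 - 49.1667)^2 = 1236.6944
  (63 - 49.1667)^2 = 191.3611
  (9 - 49.1667)^2 = 1613.3611
  (12 - 49.1667)^2 = 1381.3611
Step 3: Sum of squared deviations = 11339.6667
Step 4: Population variance = 11339.6667 / 12 = 944.9722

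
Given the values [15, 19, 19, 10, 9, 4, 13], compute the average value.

12.7143

Step 1: Sum all values: 15 + 19 + 19 + 10 + 9 + 4 + 13 = 89
Step 2: Count the number of values: n = 7
Step 3: Mean = sum / n = 89 / 7 = 12.7143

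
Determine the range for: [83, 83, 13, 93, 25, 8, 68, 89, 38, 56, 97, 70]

89

Step 1: Identify the maximum value: max = 97
Step 2: Identify the minimum value: min = 8
Step 3: Range = max - min = 97 - 8 = 89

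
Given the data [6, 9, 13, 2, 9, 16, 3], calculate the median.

9

Step 1: Sort the data in ascending order: [2, 3, 6, 9, 9, 13, 16]
Step 2: The number of values is n = 7.
Step 3: Since n is odd, the median is the middle value at position 4: 9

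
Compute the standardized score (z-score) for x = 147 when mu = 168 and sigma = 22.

-0.9545

Step 1: Recall the z-score formula: z = (x - mu) / sigma
Step 2: Substitute values: z = (147 - 168) / 22
Step 3: z = -21 / 22 = -0.9545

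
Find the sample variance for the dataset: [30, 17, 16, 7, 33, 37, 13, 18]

112.8393

Step 1: Compute the mean: (30 + 17 + 16 + 7 + 33 + 37 + 13 + 18) / 8 = 21.375
Step 2: Compute squared deviations from the mean:
  (30 - 21.375)^2 = 74.3906
  (17 - 21.375)^2 = 19.1406
  (16 - 21.375)^2 = 28.8906
  (7 - 21.375)^2 = 206.6406
  (33 - 21.375)^2 = 135.1406
  (37 - 21.375)^2 = 244.1406
  (13 - 21.375)^2 = 70.1406
  (18 - 21.375)^2 = 11.3906
Step 3: Sum of squared deviations = 789.875
Step 4: Sample variance = 789.875 / 7 = 112.8393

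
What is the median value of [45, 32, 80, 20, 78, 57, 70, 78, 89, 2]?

63.5

Step 1: Sort the data in ascending order: [2, 20, 32, 45, 57, 70, 78, 78, 80, 89]
Step 2: The number of values is n = 10.
Step 3: Since n is even, the median is the average of positions 5 and 6:
  Median = (57 + 70) / 2 = 63.5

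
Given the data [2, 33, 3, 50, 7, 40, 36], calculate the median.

33

Step 1: Sort the data in ascending order: [2, 3, 7, 33, 36, 40, 50]
Step 2: The number of values is n = 7.
Step 3: Since n is odd, the median is the middle value at position 4: 33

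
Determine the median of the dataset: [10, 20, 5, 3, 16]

10

Step 1: Sort the data in ascending order: [3, 5, 10, 16, 20]
Step 2: The number of values is n = 5.
Step 3: Since n is odd, the median is the middle value at position 3: 10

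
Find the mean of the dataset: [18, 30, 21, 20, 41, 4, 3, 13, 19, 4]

17.3

Step 1: Sum all values: 18 + 30 + 21 + 20 + 41 + 4 + 3 + 13 + 19 + 4 = 173
Step 2: Count the number of values: n = 10
Step 3: Mean = sum / n = 173 / 10 = 17.3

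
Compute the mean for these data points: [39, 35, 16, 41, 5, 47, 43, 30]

32

Step 1: Sum all values: 39 + 35 + 16 + 41 + 5 + 47 + 43 + 30 = 256
Step 2: Count the number of values: n = 8
Step 3: Mean = sum / n = 256 / 8 = 32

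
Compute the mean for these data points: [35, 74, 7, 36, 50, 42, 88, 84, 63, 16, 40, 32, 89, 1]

46.9286

Step 1: Sum all values: 35 + 74 + 7 + 36 + 50 + 42 + 88 + 84 + 63 + 16 + 40 + 32 + 89 + 1 = 657
Step 2: Count the number of values: n = 14
Step 3: Mean = sum / n = 657 / 14 = 46.9286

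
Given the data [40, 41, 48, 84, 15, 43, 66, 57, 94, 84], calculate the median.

52.5

Step 1: Sort the data in ascending order: [15, 40, 41, 43, 48, 57, 66, 84, 84, 94]
Step 2: The number of values is n = 10.
Step 3: Since n is even, the median is the average of positions 5 and 6:
  Median = (48 + 57) / 2 = 52.5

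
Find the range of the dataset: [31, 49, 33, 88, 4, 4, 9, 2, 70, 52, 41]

86

Step 1: Identify the maximum value: max = 88
Step 2: Identify the minimum value: min = 2
Step 3: Range = max - min = 88 - 2 = 86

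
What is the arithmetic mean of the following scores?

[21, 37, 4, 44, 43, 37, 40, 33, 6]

29.4444

Step 1: Sum all values: 21 + 37 + 4 + 44 + 43 + 37 + 40 + 33 + 6 = 265
Step 2: Count the number of values: n = 9
Step 3: Mean = sum / n = 265 / 9 = 29.4444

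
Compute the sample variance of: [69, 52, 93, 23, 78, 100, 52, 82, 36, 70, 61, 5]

797.9015

Step 1: Compute the mean: (69 + 52 + 93 + 23 + 78 + 100 + 52 + 82 + 36 + 70 + 61 + 5) / 12 = 60.0833
Step 2: Compute squared deviations from the mean:
  (69 - 60.0833)^2 = 79.5069
  (52 - 60.0833)^2 = 65.3403
  (93 - 60.0833)^2 = 1083.5069
  (23 - 60.0833)^2 = 1375.1736
  (78 - 60.0833)^2 = 321.0069
  (100 - 60.0833)^2 = 1593.3403
  (52 - 60.0833)^2 = 65.3403
  (82 - 60.0833)^2 = 480.3403
  (36 - 60.0833)^2 = 580.0069
  (70 - 60.0833)^2 = 98.3403
  (61 - 60.0833)^2 = 0.8403
  (5 - 60.0833)^2 = 3034.1736
Step 3: Sum of squared deviations = 8776.9167
Step 4: Sample variance = 8776.9167 / 11 = 797.9015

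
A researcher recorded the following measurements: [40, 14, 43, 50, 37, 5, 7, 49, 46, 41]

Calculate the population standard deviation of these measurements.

16.6241

Step 1: Compute the mean: 33.2
Step 2: Sum of squared deviations from the mean: 2763.6
Step 3: Population variance = 2763.6 / 10 = 276.36
Step 4: Standard deviation = sqrt(276.36) = 16.6241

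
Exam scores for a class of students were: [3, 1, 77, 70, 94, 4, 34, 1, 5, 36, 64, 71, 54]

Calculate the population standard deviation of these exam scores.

32.6982

Step 1: Compute the mean: 39.5385
Step 2: Sum of squared deviations from the mean: 13899.2308
Step 3: Population variance = 13899.2308 / 13 = 1069.1716
Step 4: Standard deviation = sqrt(1069.1716) = 32.6982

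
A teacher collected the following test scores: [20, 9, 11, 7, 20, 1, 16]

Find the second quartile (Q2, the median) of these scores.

11

Step 1: Sort the data: [1, 7, 9, 11, 16, 20, 20]
Step 2: n = 7
Step 3: Q2 is the median. Since n is odd, it is the middle value at position 4: 11
Step 4: Q2 = 11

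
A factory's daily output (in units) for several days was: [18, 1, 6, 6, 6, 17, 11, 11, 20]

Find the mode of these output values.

6

Step 1: Count the frequency of each value:
  1: appears 1 time(s)
  6: appears 3 time(s)
  11: appears 2 time(s)
  17: appears 1 time(s)
  18: appears 1 time(s)
  20: appears 1 time(s)
Step 2: The value 6 appears most frequently (3 times).
Step 3: Mode = 6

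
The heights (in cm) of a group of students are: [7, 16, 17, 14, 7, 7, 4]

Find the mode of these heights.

7

Step 1: Count the frequency of each value:
  4: appears 1 time(s)
  7: appears 3 time(s)
  14: appears 1 time(s)
  16: appears 1 time(s)
  17: appears 1 time(s)
Step 2: The value 7 appears most frequently (3 times).
Step 3: Mode = 7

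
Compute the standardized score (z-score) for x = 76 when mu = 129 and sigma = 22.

-2.4091

Step 1: Recall the z-score formula: z = (x - mu) / sigma
Step 2: Substitute values: z = (76 - 129) / 22
Step 3: z = -53 / 22 = -2.4091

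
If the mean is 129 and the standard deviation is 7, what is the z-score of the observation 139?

1.4286

Step 1: Recall the z-score formula: z = (x - mu) / sigma
Step 2: Substitute values: z = (139 - 129) / 7
Step 3: z = 10 / 7 = 1.4286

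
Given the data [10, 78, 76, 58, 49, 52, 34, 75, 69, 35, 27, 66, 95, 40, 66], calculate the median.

58

Step 1: Sort the data in ascending order: [10, 27, 34, 35, 40, 49, 52, 58, 66, 66, 69, 75, 76, 78, 95]
Step 2: The number of values is n = 15.
Step 3: Since n is odd, the median is the middle value at position 8: 58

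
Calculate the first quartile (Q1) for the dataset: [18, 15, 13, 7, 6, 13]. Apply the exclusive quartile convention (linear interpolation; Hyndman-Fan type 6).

6.75

Step 1: Sort the data: [6, 7, 13, 13, 15, 18]
Step 2: n = 6
Step 3: Using the exclusive quartile method:
  Q1 = 6.75
  Q2 (median) = 13
  Q3 = 15.75
  IQR = Q3 - Q1 = 15.75 - 6.75 = 9
Step 4: Q1 = 6.75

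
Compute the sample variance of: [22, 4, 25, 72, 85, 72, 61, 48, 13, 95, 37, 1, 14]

1026.5256

Step 1: Compute the mean: (22 + 4 + 25 + 72 + 85 + 72 + 61 + 48 + 13 + 95 + 37 + 1 + 14) / 13 = 42.2308
Step 2: Compute squared deviations from the mean:
  (22 - 42.2308)^2 = 409.284
  (4 - 42.2308)^2 = 1461.5917
  (25 - 42.2308)^2 = 296.8994
  (72 - 42.2308)^2 = 886.2071
  (85 - 42.2308)^2 = 1829.2071
  (72 - 42.2308)^2 = 886.2071
  (61 - 42.2308)^2 = 352.284
  (48 - 42.2308)^2 = 33.284
  (13 - 42.2308)^2 = 854.4379
  (95 - 42.2308)^2 = 2784.5917
  (37 - 42.2308)^2 = 27.3609
  (1 - 42.2308)^2 = 1699.9763
  (14 - 42.2308)^2 = 796.9763
Step 3: Sum of squared deviations = 12318.3077
Step 4: Sample variance = 12318.3077 / 12 = 1026.5256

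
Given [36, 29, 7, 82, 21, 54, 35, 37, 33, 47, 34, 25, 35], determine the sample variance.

317.4359

Step 1: Compute the mean: (36 + 29 + 7 + 82 + 21 + 54 + 35 + 37 + 33 + 47 + 34 + 25 + 35) / 13 = 36.5385
Step 2: Compute squared deviations from the mean:
  (36 - 36.5385)^2 = 0.2899
  (29 - 36.5385)^2 = 56.8284
  (7 - 36.5385)^2 = 872.5207
  (82 - 36.5385)^2 = 2066.7515
  (21 - 36.5385)^2 = 241.4438
  (54 - 36.5385)^2 = 304.9053
  (35 - 36.5385)^2 = 2.3669
  (37 - 36.5385)^2 = 0.213
  (33 - 36.5385)^2 = 12.5207
  (47 - 36.5385)^2 = 109.4438
  (34 - 36.5385)^2 = 6.4438
  (25 - 36.5385)^2 = 133.1361
  (35 - 36.5385)^2 = 2.3669
Step 3: Sum of squared deviations = 3809.2308
Step 4: Sample variance = 3809.2308 / 12 = 317.4359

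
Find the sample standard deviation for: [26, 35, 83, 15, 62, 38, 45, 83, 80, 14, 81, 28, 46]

26.0751

Step 1: Compute the mean: 48.9231
Step 2: Sum of squared deviations from the mean: 8158.9231
Step 3: Sample variance = 8158.9231 / 12 = 679.9103
Step 4: Standard deviation = sqrt(679.9103) = 26.0751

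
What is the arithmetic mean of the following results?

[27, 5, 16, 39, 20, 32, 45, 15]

24.875

Step 1: Sum all values: 27 + 5 + 16 + 39 + 20 + 32 + 45 + 15 = 199
Step 2: Count the number of values: n = 8
Step 3: Mean = sum / n = 199 / 8 = 24.875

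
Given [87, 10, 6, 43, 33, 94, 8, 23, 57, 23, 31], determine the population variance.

832.1983

Step 1: Compute the mean: (87 + 10 + 6 + 43 + 33 + 94 + 8 + 23 + 57 + 23 + 31) / 11 = 37.7273
Step 2: Compute squared deviations from the mean:
  (87 - 37.7273)^2 = 2427.8017
  (10 - 37.7273)^2 = 768.8017
  (6 - 37.7273)^2 = 1006.6198
  (43 - 37.7273)^2 = 27.8017
  (33 - 37.7273)^2 = 22.3471
  (94 - 37.7273)^2 = 3166.6198
  (8 - 37.7273)^2 = 883.7107
  (23 - 37.7273)^2 = 216.8926
  (57 - 37.7273)^2 = 371.438
  (23 - 37.7273)^2 = 216.8926
  (31 - 37.7273)^2 = 45.2562
Step 3: Sum of squared deviations = 9154.1818
Step 4: Population variance = 9154.1818 / 11 = 832.1983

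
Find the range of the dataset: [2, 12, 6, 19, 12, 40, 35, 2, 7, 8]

38

Step 1: Identify the maximum value: max = 40
Step 2: Identify the minimum value: min = 2
Step 3: Range = max - min = 40 - 2 = 38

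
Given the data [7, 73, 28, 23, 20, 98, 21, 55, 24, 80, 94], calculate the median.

28

Step 1: Sort the data in ascending order: [7, 20, 21, 23, 24, 28, 55, 73, 80, 94, 98]
Step 2: The number of values is n = 11.
Step 3: Since n is odd, the median is the middle value at position 6: 28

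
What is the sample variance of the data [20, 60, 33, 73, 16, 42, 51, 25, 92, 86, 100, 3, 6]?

1102.2308

Step 1: Compute the mean: (20 + 60 + 33 + 73 + 16 + 42 + 51 + 25 + 92 + 86 + 100 + 3 + 6) / 13 = 46.6923
Step 2: Compute squared deviations from the mean:
  (20 - 46.6923)^2 = 712.4793
  (60 - 46.6923)^2 = 177.0947
  (33 - 46.6923)^2 = 187.4793
  (73 - 46.6923)^2 = 692.0947
  (16 - 46.6923)^2 = 942.0178
  (42 - 46.6923)^2 = 22.0178
  (51 - 46.6923)^2 = 18.5562
  (25 - 46.6923)^2 = 470.5562
  (92 - 46.6923)^2 = 2052.787
  (86 - 46.6923)^2 = 1545.0947
  (100 - 46.6923)^2 = 2841.7101
  (3 - 46.6923)^2 = 1909.0178
  (6 - 46.6923)^2 = 1655.8639
Step 3: Sum of squared deviations = 13226.7692
Step 4: Sample variance = 13226.7692 / 12 = 1102.2308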